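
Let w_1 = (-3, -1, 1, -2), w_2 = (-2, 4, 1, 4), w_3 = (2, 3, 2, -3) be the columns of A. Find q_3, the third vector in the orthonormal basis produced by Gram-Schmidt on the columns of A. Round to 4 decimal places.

w_1 = (-3, -1, 1, -2); ‖w_1‖ = 3.8730, so q_1 = (-0.7746, -0.2582, 0.2582, -0.5164).
q_1·w_2 = (-0.7746)·(-2) + (-0.2582)·4 + 0.2582·1 + (-0.5164)·4 = -1.2910.
u_2 = w_2 + 1.2910·q_1 = (-3.0000, 3.6667, 1.3333, 3.3333).
‖u_2‖ = 5.9442, so q_2 = (-0.5047, 0.6168, 0.2243, 0.5608).
q_1·w_3 = (-0.7746)·2 + (-0.2582)·3 + 0.2582·2 + (-0.5164)·(-3) = -0.2582; q_2·w_3 = (-0.5047)·2 + 0.6168·3 + 0.2243·2 + 0.5608·(-3) = -0.3925.
u_3 = w_3 + 0.2582·q_1 + 0.3925·q_2 = (1.6019, 3.1755, 2.1547, -2.9132).
‖u_3‖ = 5.0773, so q_3 = (0.3155, 0.6254, 0.4244, -0.5738).

q_3 = (0.3155, 0.6254, 0.4244, -0.5738)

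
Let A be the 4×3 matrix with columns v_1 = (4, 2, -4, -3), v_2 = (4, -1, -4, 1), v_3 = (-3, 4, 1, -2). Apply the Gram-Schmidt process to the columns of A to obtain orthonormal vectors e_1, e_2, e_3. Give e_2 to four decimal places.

e_2 = (0.3792, -0.5215, -0.3792, 0.6637)

e_1 = v_1/‖v_1‖ = (4, 2, -4, -3)/6.7082 = (0.5963, 0.2981, -0.5963, -0.4472).
r_{12} = e_1·v_2 = 4.0249.
u_2 = v_2 − 4.0249·e_1 = (1.6000, -2.2000, -1.6000, 2.8000).
‖u_2‖ = 4.2190, so e_2 = (0.3792, -0.5215, -0.3792, 0.6637).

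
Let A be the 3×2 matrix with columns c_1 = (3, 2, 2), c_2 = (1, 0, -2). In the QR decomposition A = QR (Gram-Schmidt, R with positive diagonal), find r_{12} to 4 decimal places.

r_{12} = -0.2425

c_1 = (3, 2, 2); ‖c_1‖ = 4.1231, so e_1 = (0.7276, 0.4851, 0.4851).
r_{12} = e_1·c_2 = -0.2425.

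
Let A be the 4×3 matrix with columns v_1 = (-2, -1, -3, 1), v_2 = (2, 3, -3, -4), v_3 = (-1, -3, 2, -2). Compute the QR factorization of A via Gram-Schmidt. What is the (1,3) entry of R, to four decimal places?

e_1 = v_1/‖v_1‖ = (-2, -1, -3, 1)/3.8730 = (-0.5164, -0.2582, -0.7746, 0.2582).
r_{13} = e_1·v_3 = -0.7746.

r_{13} = -0.7746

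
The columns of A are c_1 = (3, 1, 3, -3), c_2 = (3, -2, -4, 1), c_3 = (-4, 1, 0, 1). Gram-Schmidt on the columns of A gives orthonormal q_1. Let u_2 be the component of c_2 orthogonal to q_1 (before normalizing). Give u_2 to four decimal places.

c_1 = (3, 1, 3, -3); ‖c_1‖ = 5.2915, so q_1 = (0.5669, 0.1890, 0.5669, -0.5669).
q_1·c_2 = 0.5669·3 + 0.1890·(-2) + 0.5669·(-4) + (-0.5669)·1 = -1.5119.
u_2 = c_2 + 1.5119·q_1 = (3.8571, -1.7143, -3.1429, 0.1429).

u_2 = (3.8571, -1.7143, -3.1429, 0.1429)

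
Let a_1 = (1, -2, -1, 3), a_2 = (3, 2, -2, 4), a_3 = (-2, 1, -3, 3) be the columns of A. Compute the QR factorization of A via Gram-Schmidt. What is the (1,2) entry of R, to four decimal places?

r_{12} = 3.3566

a_1 = (1, -2, -1, 3); ‖a_1‖ = 3.8730, so e_1 = (0.2582, -0.5164, -0.2582, 0.7746).
r_{12} = e_1·a_2 = 3.3566.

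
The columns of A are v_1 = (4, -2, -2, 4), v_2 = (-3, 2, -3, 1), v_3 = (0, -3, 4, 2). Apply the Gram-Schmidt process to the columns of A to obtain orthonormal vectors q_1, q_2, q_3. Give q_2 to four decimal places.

q_2 = (-0.5105, 0.3616, -0.7020, 0.3403)

v_1 = (4, -2, -2, 4); ‖v_1‖ = 6.3246, so q_1 = (0.6325, -0.3162, -0.3162, 0.6325).
q_1·v_2 = 0.6325·(-3) + (-0.3162)·2 + (-0.3162)·(-3) + 0.6325·1 = -0.9487.
u_2 = v_2 + 0.9487·q_1 = (-2.4000, 1.7000, -3.3000, 1.6000).
‖u_2‖ = 4.7011, so q_2 = (-0.5105, 0.3616, -0.7020, 0.3403).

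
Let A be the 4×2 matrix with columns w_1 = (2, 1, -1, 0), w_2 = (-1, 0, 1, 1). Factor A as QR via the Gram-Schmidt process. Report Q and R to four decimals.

Q = [[0.8165, 0.0000], [0.4082, 0.4082], [-0.4082, 0.4082], [0.0000, 0.8165]], R = [[2.4495, -1.2247], [0.0000, 1.2247]]

w_1 = (2, 1, -1, 0); ‖w_1‖ = 2.4495, so e_1 = (0.8165, 0.4082, -0.4082, 0.0000).
e_1·w_2 = 0.8165·(-1) + 0.4082·0 + (-0.4082)·1 + 0.0000·1 = -1.2247.
u_2 = w_2 + 1.2247·e_1 = (0.0000, 0.5000, 0.5000, 1.0000).
‖u_2‖ = 1.2247, so e_2 = (0.0000, 0.4082, 0.4082, 0.8165).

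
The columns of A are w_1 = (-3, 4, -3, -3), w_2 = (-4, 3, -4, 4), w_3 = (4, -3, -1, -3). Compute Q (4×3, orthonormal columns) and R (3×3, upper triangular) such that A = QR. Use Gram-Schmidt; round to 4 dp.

w_1 = (-3, 4, -3, -3); ‖w_1‖ = 6.5574, so e_1 = (-0.4575, 0.6100, -0.4575, -0.4575).
e_1·w_2 = (-0.4575)·(-4) + 0.6100·3 + (-0.4575)·(-4) + (-0.4575)·4 = 3.6600.
u_2 = w_2 − 3.6600·e_1 = (-2.3256, 0.7674, -2.3256, 5.6744).
‖u_2‖ = 6.6034, so e_2 = (-0.3522, 0.1162, -0.3522, 0.8593).
e_1·w_3 = (-0.4575)·4 + 0.6100·(-3) + (-0.4575)·(-1) + (-0.4575)·(-3) = -1.8300; e_2·w_3 = (-0.3522)·4 + 0.1162·(-3) + (-0.3522)·(-1) + 0.8593·(-3) = -3.9832.
u_3 = w_3 + 1.8300·e_1 + 3.9832·e_2 = (1.7600, -1.4208, -3.2400, -0.4144).
‖u_3‖ = 3.9731, so e_3 = (0.4430, -0.3576, -0.8155, -0.1043).

Q = [[-0.4575, -0.3522, 0.4430], [0.6100, 0.1162, -0.3576], [-0.4575, -0.3522, -0.8155], [-0.4575, 0.8593, -0.1043]], R = [[6.5574, 3.6600, -1.8300], [0.0000, 6.6034, -3.9832], [0.0000, 0.0000, 3.9731]]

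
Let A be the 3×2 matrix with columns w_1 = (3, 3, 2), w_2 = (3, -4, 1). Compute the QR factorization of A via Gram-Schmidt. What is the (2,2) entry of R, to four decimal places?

r_{22} = 5.0946

w_1 = (3, 3, 2); ‖w_1‖ = 4.6904, so e_1 = (0.6396, 0.6396, 0.4264).
e_1·w_2 = 0.6396·3 + 0.6396·(-4) + 0.4264·1 = -0.2132.
u_2 = w_2 + 0.2132·e_1 = (3.1364, -3.8636, 1.0909).
r_{22} = ‖u_2‖ = 5.0946.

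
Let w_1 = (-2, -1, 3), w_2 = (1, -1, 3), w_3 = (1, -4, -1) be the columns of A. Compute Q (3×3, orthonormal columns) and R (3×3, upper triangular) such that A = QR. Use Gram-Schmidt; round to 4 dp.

w_1 = (-2, -1, 3); ‖w_1‖ = 3.7417, so q_1 = (-0.5345, -0.2673, 0.8018).
q_1·w_2 = (-0.5345)·1 + (-0.2673)·(-1) + 0.8018·3 = 2.1381.
u_2 = w_2 − 2.1381·q_1 = (2.1429, -0.4286, 1.2857).
‖u_2‖ = 2.5355, so q_2 = (0.8452, -0.1690, 0.5071).
q_1·w_3 = (-0.5345)·1 + (-0.2673)·(-4) + 0.8018·(-1) = -0.2673; q_2·w_3 = 0.8452·1 + (-0.1690)·(-4) + 0.5071·(-1) = 1.0142.
u_3 = w_3 + 0.2673·q_1 − 1.0142·q_2 = (0.0000, -3.9000, -1.3000).
‖u_3‖ = 4.1110, so q_3 = (0.0000, -0.9487, -0.3162).

Q = [[-0.5345, 0.8452, 0.0000], [-0.2673, -0.1690, -0.9487], [0.8018, 0.5071, -0.3162]], R = [[3.7417, 2.1381, -0.2673], [0.0000, 2.5355, 1.0142], [0.0000, 0.0000, 4.1110]]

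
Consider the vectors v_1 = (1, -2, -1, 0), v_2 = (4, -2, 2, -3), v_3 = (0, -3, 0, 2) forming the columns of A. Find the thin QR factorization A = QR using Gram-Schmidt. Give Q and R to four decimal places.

v_1 = (1, -2, -1, 0); ‖v_1‖ = 2.4495, so e_1 = (0.4082, -0.8165, -0.4082, 0.0000).
e_1·v_2 = 0.4082·4 + (-0.8165)·(-2) + (-0.4082)·2 + 0.0000·(-3) = 2.4495.
u_2 = v_2 − 2.4495·e_1 = (3.0000, 0.0000, 3.0000, -3.0000).
‖u_2‖ = 5.1962, so e_2 = (0.5774, 0.0000, 0.5774, -0.5774).
e_1·v_3 = 0.4082·0 + (-0.8165)·(-3) + (-0.4082)·0 + 0.0000·2 = 2.4495; e_2·v_3 = 0.5774·0 + 0.0000·(-3) + 0.5774·0 + (-0.5774)·2 = -1.1547.
u_3 = v_3 − 2.4495·e_1 + 1.1547·e_2 = (-0.3333, -1.0000, 1.6667, 1.3333).
‖u_3‖ = 2.3805, so e_3 = (-0.1400, -0.4201, 0.7001, 0.5601).

Q = [[0.4082, 0.5774, -0.1400], [-0.8165, 0.0000, -0.4201], [-0.4082, 0.5774, 0.7001], [0.0000, -0.5774, 0.5601]], R = [[2.4495, 2.4495, 2.4495], [0.0000, 5.1962, -1.1547], [0.0000, 0.0000, 2.3805]]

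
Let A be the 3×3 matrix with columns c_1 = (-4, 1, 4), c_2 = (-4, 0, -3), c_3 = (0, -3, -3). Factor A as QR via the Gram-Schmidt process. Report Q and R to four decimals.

c_1 = (-4, 1, 4); ‖c_1‖ = 5.7446, so q_1 = (-0.6963, 0.1741, 0.6963).
q_1·c_2 = (-0.6963)·(-4) + 0.1741·0 + 0.6963·(-3) = 0.6963.
u_2 = c_2 − 0.6963·q_1 = (-3.5152, -0.1212, -3.4848).
‖u_2‖ = 4.9513, so q_2 = (-0.7099, -0.0245, -0.7038).
q_1·c_3 = (-0.6963)·0 + 0.1741·(-3) + 0.6963·(-3) = -2.6112; q_2·c_3 = (-0.7099)·0 + (-0.0245)·(-3) + (-0.7038)·(-3) = 2.1849.
u_3 = c_3 + 2.6112·q_1 − 2.1849·q_2 = (-0.2670, -2.4920, 0.3560).
‖u_3‖ = 2.5314, so q_3 = (-0.1055, -0.9844, 0.1406).

Q = [[-0.6963, -0.7099, -0.1055], [0.1741, -0.0245, -0.9844], [0.6963, -0.7038, 0.1406]], R = [[5.7446, 0.6963, -2.6112], [0.0000, 4.9513, 2.1849], [0.0000, 0.0000, 2.5314]]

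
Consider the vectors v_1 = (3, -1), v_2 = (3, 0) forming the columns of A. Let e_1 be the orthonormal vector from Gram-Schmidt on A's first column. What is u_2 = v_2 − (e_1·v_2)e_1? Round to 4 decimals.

e_1 = v_1/‖v_1‖ = (3, -1)/3.1623 = (0.9487, -0.3162).
r_{12} = e_1·v_2 = 2.8460.
u_2 = v_2 − 2.8460·e_1 = (0.3000, 0.9000).

u_2 = (0.3000, 0.9000)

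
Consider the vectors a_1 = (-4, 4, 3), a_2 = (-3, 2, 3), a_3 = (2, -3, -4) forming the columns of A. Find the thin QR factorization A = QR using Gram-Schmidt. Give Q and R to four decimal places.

a_1 = (-4, 4, 3); ‖a_1‖ = 6.4031, so e_1 = (-0.6247, 0.6247, 0.4685).
e_1·a_2 = (-0.6247)·(-3) + 0.6247·2 + 0.4685·3 = 4.5290.
u_2 = a_2 − 4.5290·e_1 = (-0.1707, -0.8293, 0.8780).
‖u_2‖ = 1.2198, so e_2 = (-0.1400, -0.6799, 0.7199).
e_1·a_3 = (-0.6247)·2 + 0.6247·(-3) + 0.4685·(-4) = -4.9976; e_2·a_3 = (-0.1400)·2 + (-0.6799)·(-3) + 0.7199·(-4) = -1.1198.
u_3 = a_3 + 4.9976·e_1 + 1.1198·e_2 = (-1.2787, -0.6393, -0.8525).
‖u_3‖ = 1.6645, so e_3 = (-0.7682, -0.3841, -0.5121).

Q = [[-0.6247, -0.1400, -0.7682], [0.6247, -0.6799, -0.3841], [0.4685, 0.7199, -0.5121]], R = [[6.4031, 4.5290, -4.9976], [0.0000, 1.2198, -1.1198], [0.0000, 0.0000, 1.6645]]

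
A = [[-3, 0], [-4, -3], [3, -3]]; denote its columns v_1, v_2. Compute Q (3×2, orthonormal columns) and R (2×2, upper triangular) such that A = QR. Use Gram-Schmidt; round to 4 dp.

v_1 = (-3, -4, 3); ‖v_1‖ = 5.8310, so q_1 = (-0.5145, -0.6860, 0.5145).
q_1·v_2 = (-0.5145)·0 + (-0.6860)·(-3) + 0.5145·(-3) = 0.5145.
u_2 = v_2 − 0.5145·q_1 = (0.2647, -2.6471, -3.2647).
‖u_2‖ = 4.2113, so q_2 = (0.0629, -0.6286, -0.7752).

Q = [[-0.5145, 0.0629], [-0.6860, -0.6286], [0.5145, -0.7752]], R = [[5.8310, 0.5145], [0.0000, 4.2113]]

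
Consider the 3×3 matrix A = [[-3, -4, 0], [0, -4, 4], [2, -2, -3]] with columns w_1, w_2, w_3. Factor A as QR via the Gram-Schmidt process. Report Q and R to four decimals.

Q = [[-0.8321, -0.3864, -0.3980], [0.0000, -0.7175, 0.6965], [0.5547, -0.5795, -0.5970]], R = [[3.6056, 2.2188, -1.6641], [0.0000, 5.5747, -1.1315], [0.0000, 0.0000, 4.5772]]

w_1 = (-3, 0, 2); ‖w_1‖ = 3.6056, so e_1 = (-0.8321, 0.0000, 0.5547).
e_1·w_2 = (-0.8321)·(-4) + 0.0000·(-4) + 0.5547·(-2) = 2.2188.
u_2 = w_2 − 2.2188·e_1 = (-2.1538, -4.0000, -3.2308).
‖u_2‖ = 5.5747, so e_2 = (-0.3864, -0.7175, -0.5795).
e_1·w_3 = (-0.8321)·0 + 0.0000·4 + 0.5547·(-3) = -1.6641; e_2·w_3 = (-0.3864)·0 + (-0.7175)·4 + (-0.5795)·(-3) = -1.1315.
u_3 = w_3 + 1.6641·e_1 + 1.1315·e_2 = (-1.8218, 3.1881, -2.7327).
‖u_3‖ = 4.5772, so e_3 = (-0.3980, 0.6965, -0.5970).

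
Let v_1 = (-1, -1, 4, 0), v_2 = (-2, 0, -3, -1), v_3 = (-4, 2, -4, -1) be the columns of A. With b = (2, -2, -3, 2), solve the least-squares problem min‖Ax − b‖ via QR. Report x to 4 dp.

v_1 = (-1, -1, 4, 0); ‖v_1‖ = 4.2426, so e_1 = (-0.2357, -0.2357, 0.9428, 0.0000).
e_1·v_2 = (-0.2357)·(-2) + (-0.2357)·0 + 0.9428·(-3) + 0.0000·(-1) = -2.3570.
u_2 = v_2 + 2.3570·e_1 = (-2.5556, -0.5556, -0.7778, -1.0000).
‖u_2‖ = 2.9059, so e_2 = (-0.8794, -0.1912, -0.2677, -0.3441).
e_1·v_3 = (-0.2357)·(-4) + (-0.2357)·2 + 0.9428·(-4) + 0.0000·(-1) = -3.2998; e_2·v_3 = (-0.8794)·(-4) + (-0.1912)·2 + (-0.2677)·(-4) + (-0.3441)·(-1) = 4.5501.
u_3 = v_3 + 3.2998·e_1 − 4.5501·e_2 = (-0.7763, 2.0921, 0.3289, 0.5658).
‖u_3‖ = 2.3255, so e_3 = (-0.3338, 0.8996, 0.1415, 0.2433).
Qᵀb = (-2.8284, -1.2618, -2.4047).
Back-substitute: x_3 = -2.4047/2.3255 = -1.0341.
x_2 = (-1.2618 − 4.5501·(-1.0341))/2.9059 = 1.1849.
x_1 = (-2.8284 + 2.3570·1.1849 + 3.2998·(-1.0341))/4.2426 = -0.8127.

x = (-0.8127, 1.1849, -1.0341)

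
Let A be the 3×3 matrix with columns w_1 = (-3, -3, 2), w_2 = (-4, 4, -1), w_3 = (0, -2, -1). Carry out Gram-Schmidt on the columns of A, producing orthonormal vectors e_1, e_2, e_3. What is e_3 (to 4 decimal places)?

e_3 = (-0.1861, -0.4094, -0.8932)

w_1 = (-3, -3, 2); ‖w_1‖ = 4.6904, so e_1 = (-0.6396, -0.6396, 0.4264).
e_1·w_2 = (-0.6396)·(-4) + (-0.6396)·4 + 0.4264·(-1) = -0.4264.
u_2 = w_2 + 0.4264·e_1 = (-4.2727, 3.7273, -0.8182).
‖u_2‖ = 5.7287, so e_2 = (-0.7458, 0.6506, -0.1428).
e_1·w_3 = (-0.6396)·0 + (-0.6396)·(-2) + 0.4264·(-1) = 0.8528; e_2·w_3 = (-0.7458)·0 + 0.6506·(-2) + (-0.1428)·(-1) = -1.1584.
u_3 = w_3 − 0.8528·e_1 + 1.1584·e_2 = (-0.3186, -0.7008, -1.5291).
‖u_3‖ = 1.7119, so e_3 = (-0.1861, -0.4094, -0.8932).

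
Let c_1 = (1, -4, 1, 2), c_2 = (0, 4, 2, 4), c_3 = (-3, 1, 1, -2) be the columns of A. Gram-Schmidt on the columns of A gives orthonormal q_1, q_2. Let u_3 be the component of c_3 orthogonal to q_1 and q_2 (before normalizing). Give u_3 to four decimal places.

u_3 = (-2.5079, -0.4180, 1.7672, -0.4656)

c_1 = (1, -4, 1, 2); ‖c_1‖ = 4.6904, so q_1 = (0.2132, -0.8528, 0.2132, 0.4264).
q_1·c_2 = 0.2132·0 + (-0.8528)·4 + 0.2132·2 + 0.4264·4 = -1.2792.
u_2 = c_2 + 1.2792·q_1 = (0.2727, 2.9091, 2.2727, 4.5455).
‖u_2‖ = 5.8621, so q_2 = (0.0465, 0.4963, 0.3877, 0.7754).
q_1·c_3 = 0.2132·(-3) + (-0.8528)·1 + 0.2132·1 + 0.4264·(-2) = -2.1320; q_2·c_3 = 0.0465·(-3) + 0.4963·1 + 0.3877·1 + 0.7754·(-2) = -0.8064.
u_3 = c_3 + 2.1320·q_1 + 0.8064·q_2 = (-2.5079, -0.4180, 1.7672, -0.4656).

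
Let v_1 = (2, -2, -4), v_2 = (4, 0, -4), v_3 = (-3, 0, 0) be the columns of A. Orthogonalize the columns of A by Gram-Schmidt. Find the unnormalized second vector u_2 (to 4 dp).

u_2 = (2.0000, 2.0000, 0.0000)

v_1 = (2, -2, -4); ‖v_1‖ = 4.8990, so e_1 = (0.4082, -0.4082, -0.8165).
e_1·v_2 = 0.4082·4 + (-0.4082)·0 + (-0.8165)·(-4) = 4.8990.
u_2 = v_2 − 4.8990·e_1 = (2.0000, 2.0000, 0.0000).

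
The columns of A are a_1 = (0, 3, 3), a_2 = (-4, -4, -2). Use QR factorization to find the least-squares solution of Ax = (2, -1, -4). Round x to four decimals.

x = (-1.4444, -0.6111)

a_1 = (0, 3, 3); ‖a_1‖ = 4.2426, so q_1 = (0.0000, 0.7071, 0.7071).
q_1·a_2 = 0.0000·(-4) + 0.7071·(-4) + 0.7071·(-2) = -4.2426.
u_2 = a_2 + 4.2426·q_1 = (-4.0000, -1.0000, 1.0000).
‖u_2‖ = 4.2426, so q_2 = (-0.9428, -0.2357, 0.2357).
Qᵀb = (-3.5355, -2.5927).
Back-substitute: x_2 = -2.5927/4.2426 = -0.6111.
x_1 = (-3.5355 + 4.2426·(-0.6111))/4.2426 = -1.4444.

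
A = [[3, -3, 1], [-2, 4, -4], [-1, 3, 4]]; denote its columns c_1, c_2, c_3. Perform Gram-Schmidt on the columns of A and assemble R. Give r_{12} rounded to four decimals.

c_1 = (3, -2, -1); ‖c_1‖ = 3.7417, so q_1 = (0.8018, -0.5345, -0.2673).
r_{12} = q_1·c_2 = -5.3452.

r_{12} = -5.3452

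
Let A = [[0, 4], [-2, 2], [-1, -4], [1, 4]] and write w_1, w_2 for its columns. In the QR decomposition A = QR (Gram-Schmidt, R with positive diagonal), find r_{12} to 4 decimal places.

e_1 = w_1/‖w_1‖ = (0, -2, -1, 1)/2.4495 = (0.0000, -0.8165, -0.4082, 0.4082).
r_{12} = e_1·w_2 = 1.6330.

r_{12} = 1.6330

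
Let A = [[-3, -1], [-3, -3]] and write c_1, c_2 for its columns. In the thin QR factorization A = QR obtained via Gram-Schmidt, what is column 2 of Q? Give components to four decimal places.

q_2 = (0.7071, -0.7071)

c_1 = (-3, -3); ‖c_1‖ = 4.2426, so q_1 = (-0.7071, -0.7071).
q_1·c_2 = (-0.7071)·(-1) + (-0.7071)·(-3) = 2.8284.
u_2 = c_2 − 2.8284·q_1 = (1.0000, -1.0000).
‖u_2‖ = 1.4142, so q_2 = (0.7071, -0.7071).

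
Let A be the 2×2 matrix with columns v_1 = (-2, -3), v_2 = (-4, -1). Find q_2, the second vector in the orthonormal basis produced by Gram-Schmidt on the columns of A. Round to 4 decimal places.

v_1 = (-2, -3); ‖v_1‖ = 3.6056, so q_1 = (-0.5547, -0.8321).
q_1·v_2 = (-0.5547)·(-4) + (-0.8321)·(-1) = 3.0509.
u_2 = v_2 − 3.0509·q_1 = (-2.3077, 1.5385).
‖u_2‖ = 2.7735, so q_2 = (-0.8321, 0.5547).

q_2 = (-0.8321, 0.5547)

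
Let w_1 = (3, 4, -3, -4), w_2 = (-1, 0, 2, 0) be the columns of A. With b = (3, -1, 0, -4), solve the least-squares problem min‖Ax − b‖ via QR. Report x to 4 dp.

w_1 = (3, 4, -3, -4); ‖w_1‖ = 7.0711, so q_1 = (0.4243, 0.5657, -0.4243, -0.5657).
q_1·w_2 = 0.4243·(-1) + 0.5657·0 + (-0.4243)·2 + (-0.5657)·0 = -1.2728.
u_2 = w_2 + 1.2728·q_1 = (-0.4600, 0.7200, 1.4600, -0.7200).
‖u_2‖ = 1.8385, so q_2 = (-0.2502, 0.3916, 0.7941, -0.3916).
Qᵀb = (2.9698, 0.4243).
Back-substitute: x_2 = 0.4243/1.8385 = 0.2308.
x_1 = (2.9698 + 1.2728·0.2308)/7.0711 = 0.4615.

x = (0.4615, 0.2308)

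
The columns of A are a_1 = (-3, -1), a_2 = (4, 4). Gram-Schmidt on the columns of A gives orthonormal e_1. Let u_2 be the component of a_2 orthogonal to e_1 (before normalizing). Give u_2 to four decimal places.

u_2 = (-0.8000, 2.4000)

a_1 = (-3, -1); ‖a_1‖ = 3.1623, so e_1 = (-0.9487, -0.3162).
e_1·a_2 = (-0.9487)·4 + (-0.3162)·4 = -5.0596.
u_2 = a_2 + 5.0596·e_1 = (-0.8000, 2.4000).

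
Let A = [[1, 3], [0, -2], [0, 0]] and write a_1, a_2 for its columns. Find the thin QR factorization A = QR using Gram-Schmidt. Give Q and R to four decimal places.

a_1 = (1, 0, 0); ‖a_1‖ = 1.0000, so e_1 = (1.0000, 0.0000, 0.0000).
e_1·a_2 = 1.0000·3 + 0.0000·(-2) + 0.0000·0 = 3.0000.
u_2 = a_2 − 3.0000·e_1 = (0.0000, -2.0000, 0.0000).
‖u_2‖ = 2.0000, so e_2 = (0.0000, -1.0000, 0.0000).

Q = [[1.0000, 0.0000], [0.0000, -1.0000], [0.0000, 0.0000]], R = [[1.0000, 3.0000], [0.0000, 2.0000]]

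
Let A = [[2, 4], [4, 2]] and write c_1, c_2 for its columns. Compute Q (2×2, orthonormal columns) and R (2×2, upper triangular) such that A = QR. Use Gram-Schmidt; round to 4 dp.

c_1 = (2, 4); ‖c_1‖ = 4.4721, so q_1 = (0.4472, 0.8944).
q_1·c_2 = 0.4472·4 + 0.8944·2 = 3.5777.
u_2 = c_2 − 3.5777·q_1 = (2.4000, -1.2000).
‖u_2‖ = 2.6833, so q_2 = (0.8944, -0.4472).

Q = [[0.4472, 0.8944], [0.8944, -0.4472]], R = [[4.4721, 3.5777], [0.0000, 2.6833]]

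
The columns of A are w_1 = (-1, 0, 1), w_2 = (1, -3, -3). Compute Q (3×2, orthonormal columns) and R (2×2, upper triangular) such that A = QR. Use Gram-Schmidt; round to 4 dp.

w_1 = (-1, 0, 1); ‖w_1‖ = 1.4142, so e_1 = (-0.7071, 0.0000, 0.7071).
e_1·w_2 = (-0.7071)·1 + 0.0000·(-3) + 0.7071·(-3) = -2.8284.
u_2 = w_2 + 2.8284·e_1 = (-1.0000, -3.0000, -1.0000).
‖u_2‖ = 3.3166, so e_2 = (-0.3015, -0.9045, -0.3015).

Q = [[-0.7071, -0.3015], [0.0000, -0.9045], [0.7071, -0.3015]], R = [[1.4142, -2.8284], [0.0000, 3.3166]]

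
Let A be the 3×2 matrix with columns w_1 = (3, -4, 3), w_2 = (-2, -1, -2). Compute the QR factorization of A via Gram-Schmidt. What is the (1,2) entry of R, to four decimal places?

w_1 = (3, -4, 3); ‖w_1‖ = 5.8310, so e_1 = (0.5145, -0.6860, 0.5145).
r_{12} = e_1·w_2 = -1.3720.

r_{12} = -1.3720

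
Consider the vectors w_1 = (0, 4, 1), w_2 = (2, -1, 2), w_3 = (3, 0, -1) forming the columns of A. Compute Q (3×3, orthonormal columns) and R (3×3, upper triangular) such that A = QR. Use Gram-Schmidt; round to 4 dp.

Q = [[0.0000, 0.6756, 0.7373], [0.9701, -0.1788, 0.1638], [0.2425, 0.7153, -0.6554]], R = [[4.1231, -0.4851, -0.2425], [0.0000, 2.9605, 1.3114], [0.0000, 0.0000, 2.8673]]

e_1 = w_1/‖w_1‖ = (0, 4, 1)/4.1231 = (0.0000, 0.9701, 0.2425).
r_{12} = e_1·w_2 = -0.4851.
u_2 = w_2 + 0.4851·e_1 = (2.0000, -0.5294, 2.1176).
‖u_2‖ = 2.9605, so e_2 = (0.6756, -0.1788, 0.7153).
r_{13} = e_1·w_3 = -0.2425; r_{23} = e_2·w_3 = 1.3114.
u_3 = w_3 + 0.2425·e_1 − 1.3114·e_2 = (2.1141, 0.4698, -1.8792).
‖u_3‖ = 2.8673, so e_3 = (0.7373, 0.1638, -0.6554).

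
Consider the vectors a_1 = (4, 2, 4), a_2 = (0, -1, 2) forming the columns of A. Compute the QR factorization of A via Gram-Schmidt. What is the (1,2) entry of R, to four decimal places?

r_{12} = 1.0000

a_1 = (4, 2, 4); ‖a_1‖ = 6.0000, so q_1 = (0.6667, 0.3333, 0.6667).
r_{12} = q_1·a_2 = 1.0000.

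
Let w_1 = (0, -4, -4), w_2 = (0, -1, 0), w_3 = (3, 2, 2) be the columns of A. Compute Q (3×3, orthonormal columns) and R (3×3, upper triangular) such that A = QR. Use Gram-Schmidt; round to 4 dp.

w_1 = (0, -4, -4); ‖w_1‖ = 5.6569, so e_1 = (0.0000, -0.7071, -0.7071).
e_1·w_2 = 0.0000·0 + (-0.7071)·(-1) + (-0.7071)·0 = 0.7071.
u_2 = w_2 − 0.7071·e_1 = (0.0000, -0.5000, 0.5000).
‖u_2‖ = 0.7071, so e_2 = (0.0000, -0.7071, 0.7071).
e_1·w_3 = 0.0000·3 + (-0.7071)·2 + (-0.7071)·2 = -2.8284; e_2·w_3 = 0.0000·3 + (-0.7071)·2 + 0.7071·2 = 0.0000.
u_3 = w_3 + 2.8284·e_1 + 0.0000·e_2 = (3.0000, 0.0000, 0.0000).
‖u_3‖ = 3.0000, so e_3 = (1.0000, 0.0000, 0.0000).

Q = [[0.0000, 0.0000, 1.0000], [-0.7071, -0.7071, 0.0000], [-0.7071, 0.7071, 0.0000]], R = [[5.6569, 0.7071, -2.8284], [0.0000, 0.7071, 0.0000], [0.0000, 0.0000, 3.0000]]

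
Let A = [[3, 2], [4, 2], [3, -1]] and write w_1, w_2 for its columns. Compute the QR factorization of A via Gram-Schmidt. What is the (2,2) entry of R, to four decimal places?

r_{22} = 2.3326

w_1 = (3, 4, 3); ‖w_1‖ = 5.8310, so e_1 = (0.5145, 0.6860, 0.5145).
e_1·w_2 = 0.5145·2 + 0.6860·2 + 0.5145·(-1) = 1.8865.
u_2 = w_2 − 1.8865·e_1 = (1.0294, 0.7059, -1.9706).
r_{22} = ‖u_2‖ = 2.3326.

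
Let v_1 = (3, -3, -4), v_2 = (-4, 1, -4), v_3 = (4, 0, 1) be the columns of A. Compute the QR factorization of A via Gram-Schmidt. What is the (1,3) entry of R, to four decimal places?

r_{13} = 1.3720

v_1 = (3, -3, -4); ‖v_1‖ = 5.8310, so q_1 = (0.5145, -0.5145, -0.6860).
r_{13} = q_1·v_3 = 1.3720.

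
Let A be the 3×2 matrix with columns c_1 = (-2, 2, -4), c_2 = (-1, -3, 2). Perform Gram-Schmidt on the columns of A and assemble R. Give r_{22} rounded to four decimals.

e_1 = c_1/‖c_1‖ = (-2, 2, -4)/4.8990 = (-0.4082, 0.4082, -0.8165).
r_{12} = e_1·c_2 = -2.4495.
u_2 = c_2 + 2.4495·e_1 = (-2.0000, -2.0000, 0.0000).
r_{22} = ‖u_2‖ = 2.8284.

r_{22} = 2.8284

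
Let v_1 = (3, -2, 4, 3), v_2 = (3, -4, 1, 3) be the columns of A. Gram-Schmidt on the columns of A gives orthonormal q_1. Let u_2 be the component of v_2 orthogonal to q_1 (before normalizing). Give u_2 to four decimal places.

q_1 = v_1/‖v_1‖ = (3, -2, 4, 3)/6.1644 = (0.4867, -0.3244, 0.6489, 0.4867).
r_{12} = q_1·v_2 = 4.8666.
u_2 = v_2 − 4.8666·q_1 = (0.6316, -2.4211, -2.1579, 0.6316).

u_2 = (0.6316, -2.4211, -2.1579, 0.6316)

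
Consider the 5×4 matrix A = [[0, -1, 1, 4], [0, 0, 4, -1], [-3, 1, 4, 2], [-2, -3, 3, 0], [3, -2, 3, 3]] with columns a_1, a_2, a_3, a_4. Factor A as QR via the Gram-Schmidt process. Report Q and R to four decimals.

Q = [[0.0000, -0.2618, 0.0157, 0.7355], [0.0000, 0.0000, 0.6730, -0.4871], [-0.6396, 0.1547, 0.5566, 0.3526], [-0.4264, -0.8568, -0.1321, -0.2511], [0.6396, -0.4165, 0.4686, 0.1852]], R = [[4.6904, -0.6396, -1.9188, 0.6396], [0.0000, 3.8198, -3.4628, -1.9873], [0.0000, 0.0000, 5.9437, 1.9089], [0.0000, 0.0000, 0.0000, 4.6902]]

a_1 = (0, 0, -3, -2, 3); ‖a_1‖ = 4.6904, so q_1 = (0.0000, 0.0000, -0.6396, -0.4264, 0.6396).
q_1·a_2 = 0.0000·(-1) + 0.0000·0 + (-0.6396)·1 + (-0.4264)·(-3) + 0.6396·(-2) = -0.6396.
u_2 = a_2 + 0.6396·q_1 = (-1.0000, 0.0000, 0.5909, -3.2727, -1.5909).
‖u_2‖ = 3.8198, so q_2 = (-0.2618, 0.0000, 0.1547, -0.8568, -0.4165).
q_1·a_3 = 0.0000·1 + 0.0000·4 + (-0.6396)·4 + (-0.4264)·3 + 0.6396·3 = -1.9188; q_2·a_3 = (-0.2618)·1 + 0.0000·4 + 0.1547·4 + (-0.8568)·3 + (-0.4165)·3 = -3.4628.
u_3 = a_3 + 1.9188·q_1 + 3.4628·q_2 = (0.0935, 4.0000, 3.3084, -0.7850, 2.7850).
‖u_3‖ = 5.9437, so q_3 = (0.0157, 0.6730, 0.5566, -0.1321, 0.4686).
q_1·a_4 = 0.0000·4 + 0.0000·(-1) + (-0.6396)·2 + (-0.4264)·0 + 0.6396·3 = 0.6396; q_2·a_4 = (-0.2618)·4 + 0.0000·(-1) + 0.1547·2 + (-0.8568)·0 + (-0.4165)·3 = -1.9873; q_3·a_4 = 0.0157·4 + 0.6730·(-1) + 0.5566·2 + (-0.1321)·0 + 0.4686·3 = 1.9089.
u_4 = a_4 − 0.6396·q_1 + 1.9873·q_2 − 1.9089·q_3 = (3.4497, -2.2847, 1.6540, -1.1778, 0.8688).
‖u_4‖ = 4.6902, so q_4 = (0.7355, -0.4871, 0.3526, -0.2511, 0.1852).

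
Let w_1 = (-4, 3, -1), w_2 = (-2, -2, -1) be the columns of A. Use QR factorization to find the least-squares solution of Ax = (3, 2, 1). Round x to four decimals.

x = (-0.1333, -1.1778)

w_1 = (-4, 3, -1); ‖w_1‖ = 5.0990, so q_1 = (-0.7845, 0.5883, -0.1961).
q_1·w_2 = (-0.7845)·(-2) + 0.5883·(-2) + (-0.1961)·(-1) = 0.5883.
u_2 = w_2 − 0.5883·q_1 = (-1.5385, -2.3462, -0.8846).
‖u_2‖ = 2.9417, so q_2 = (-0.5230, -0.7975, -0.3007).
Qᵀb = (-1.3728, -3.4647).
Back-substitute: x_2 = -3.4647/2.9417 = -1.1778.
x_1 = (-1.3728 − 0.5883·(-1.1778))/5.0990 = -0.1333.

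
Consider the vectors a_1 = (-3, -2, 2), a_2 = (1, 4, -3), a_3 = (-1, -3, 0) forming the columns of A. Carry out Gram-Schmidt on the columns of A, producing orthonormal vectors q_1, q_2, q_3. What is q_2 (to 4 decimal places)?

q_2 = (-0.6667, 0.6667, -0.3333)

a_1 = (-3, -2, 2); ‖a_1‖ = 4.1231, so q_1 = (-0.7276, -0.4851, 0.4851).
q_1·a_2 = (-0.7276)·1 + (-0.4851)·4 + 0.4851·(-3) = -4.1231.
u_2 = a_2 + 4.1231·q_1 = (-2.0000, 2.0000, -1.0000).
‖u_2‖ = 3.0000, so q_2 = (-0.6667, 0.6667, -0.3333).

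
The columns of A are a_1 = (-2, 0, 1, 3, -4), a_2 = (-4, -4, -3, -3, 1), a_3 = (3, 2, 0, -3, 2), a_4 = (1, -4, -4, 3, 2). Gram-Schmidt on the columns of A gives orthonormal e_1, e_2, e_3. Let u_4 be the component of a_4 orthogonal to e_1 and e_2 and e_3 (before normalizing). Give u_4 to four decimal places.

u_4 = (2.2732, -0.8597, -3.1518, 0.8341, -1.2990)

e_1 = a_1/‖a_1‖ = (-2, 0, 1, 3, -4)/5.4772 = (-0.3651, 0.0000, 0.1826, 0.5477, -0.7303).
r_{12} = e_1·a_2 = -1.4606.
u_2 = a_2 + 1.4606·e_1 = (-4.5333, -4.0000, -2.7333, -2.2000, -0.0667).
‖u_2‖ = 6.9905, so e_2 = (-0.6485, -0.5722, -0.3910, -0.3147, -0.0095).
r_{13} = e_1·a_3 = -4.1992; r_{23} = e_2·a_3 = -2.1649.
u_3 = a_3 + 4.1992·e_1 + 2.1649·e_2 = (0.0628, 0.7613, -0.0798, -1.3813, -1.0873).
‖u_3‖ = 1.9184, so e_3 = (0.0327, 0.3968, -0.0416, -0.7200, -0.5668).
r_{14} = e_1·a_4 = -0.9129; r_{24} = e_2·a_4 = 2.2411; r_{34} = e_3·a_4 = -4.6819.
u_4 = a_4 + 0.9129·e_1 − 2.2411·e_2 + 4.6819·e_3 = (2.2732, -0.8597, -3.1518, 0.8341, -1.2990).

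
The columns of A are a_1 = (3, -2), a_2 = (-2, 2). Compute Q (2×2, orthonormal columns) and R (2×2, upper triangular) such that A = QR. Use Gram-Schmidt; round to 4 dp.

a_1 = (3, -2); ‖a_1‖ = 3.6056, so q_1 = (0.8321, -0.5547).
q_1·a_2 = 0.8321·(-2) + (-0.5547)·2 = -2.7735.
u_2 = a_2 + 2.7735·q_1 = (0.3077, 0.4615).
‖u_2‖ = 0.5547, so q_2 = (0.5547, 0.8321).

Q = [[0.8321, 0.5547], [-0.5547, 0.8321]], R = [[3.6056, -2.7735], [0.0000, 0.5547]]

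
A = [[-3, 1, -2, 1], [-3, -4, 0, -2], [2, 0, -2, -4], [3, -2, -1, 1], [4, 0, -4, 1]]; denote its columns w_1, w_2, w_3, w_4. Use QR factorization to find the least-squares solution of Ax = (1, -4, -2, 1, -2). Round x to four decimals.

x = (0.0892, 0.5320, 0.4003, 0.5086)

w_1 = (-3, -3, 2, 3, 4); ‖w_1‖ = 6.8557, so q_1 = (-0.4376, -0.4376, 0.2917, 0.4376, 0.5835).
q_1·w_2 = (-0.4376)·1 + (-0.4376)·(-4) + 0.2917·0 + 0.4376·(-2) + 0.5835·0 = 0.4376.
u_2 = w_2 − 0.4376·q_1 = (1.1915, -3.8085, -0.1277, -2.1915, -0.2553).
‖u_2‖ = 4.5616, so q_2 = (0.2612, -0.8349, -0.0280, -0.4804, -0.0560).
q_1·w_3 = (-0.4376)·(-2) + (-0.4376)·0 + 0.2917·(-2) + 0.4376·(-1) + 0.5835·(-4) = -2.4797; q_2·w_3 = 0.2612·(-2) + (-0.8349)·0 + (-0.0280)·(-2) + (-0.4804)·(-1) + (-0.0560)·(-4) = 0.2379.
u_3 = w_3 + 2.4797·q_1 − 0.2379·q_2 = (-3.1472, -0.8865, -1.2699, 0.1994, -2.5399).
‖u_3‖ = 4.3353, so q_3 = (-0.7260, -0.2045, -0.2929, 0.0460, -0.5859).
q_1·w_4 = (-0.4376)·1 + (-0.4376)·(-2) + 0.2917·(-4) + 0.4376·1 + 0.5835·1 = 0.2917; q_2·w_4 = 0.2612·1 + (-0.8349)·(-2) + (-0.0280)·(-4) + (-0.4804)·1 + (-0.0560)·1 = 1.5066; q_3·w_4 = (-0.7260)·1 + (-0.2045)·(-2) + (-0.2929)·(-4) + 0.0460·1 + (-0.5859)·1 = 0.3149.
u_4 = w_4 − 0.2917·q_1 − 1.5066·q_2 − 0.3149·q_3 = (0.9627, -0.5501, -3.9507, 1.5816, 1.0986).
‖u_4‖ = 4.5328, so q_4 = (0.2124, -0.1214, -0.8716, 0.3489, 0.2424).
Qᵀb = (0.0000, 3.2883, 1.8956, 2.3052).
Back-substitute: x_4 = 2.3052/4.5328 = 0.5086.
x_3 = (1.8956 − 0.3149·0.5086)/4.3353 = 0.4003.
x_2 = (3.2883 − 0.2379·0.4003 − 1.5066·0.5086)/4.5616 = 0.5320.
x_1 = (0.0000 − 0.4376·0.5320 + 2.4797·0.4003 − 0.2917·0.5086)/6.8557 = 0.0892.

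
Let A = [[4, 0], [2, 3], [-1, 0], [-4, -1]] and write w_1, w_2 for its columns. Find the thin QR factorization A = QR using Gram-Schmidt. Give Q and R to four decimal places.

Q = [[0.6576, -0.4002], [0.3288, 0.9105], [-0.1644, 0.1001], [-0.6576, 0.0300]], R = [[6.0828, 1.6440], [0.0000, 2.7014]]

w_1 = (4, 2, -1, -4); ‖w_1‖ = 6.0828, so e_1 = (0.6576, 0.3288, -0.1644, -0.6576).
e_1·w_2 = 0.6576·0 + 0.3288·3 + (-0.1644)·0 + (-0.6576)·(-1) = 1.6440.
u_2 = w_2 − 1.6440·e_1 = (-1.0811, 2.4595, 0.2703, 0.0811).
‖u_2‖ = 2.7014, so e_2 = (-0.4002, 0.9105, 0.1001, 0.0300).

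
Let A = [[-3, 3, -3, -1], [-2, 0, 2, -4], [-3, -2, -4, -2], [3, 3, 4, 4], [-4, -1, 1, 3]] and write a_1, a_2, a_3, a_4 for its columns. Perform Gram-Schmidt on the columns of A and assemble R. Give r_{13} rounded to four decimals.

a_1 = (-3, -2, -3, 3, -4); ‖a_1‖ = 6.8557, so e_1 = (-0.4376, -0.2917, -0.4376, 0.4376, -0.5835).
r_{13} = e_1·a_3 = 3.6466.

r_{13} = 3.6466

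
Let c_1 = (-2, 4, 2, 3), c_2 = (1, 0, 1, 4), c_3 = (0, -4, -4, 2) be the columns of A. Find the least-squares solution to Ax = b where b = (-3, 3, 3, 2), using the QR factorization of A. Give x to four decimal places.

q_1 = c_1/‖c_1‖ = (-2, 4, 2, 3)/5.7446 = (-0.3482, 0.6963, 0.3482, 0.5222).
r_{12} = q_1·c_2 = 2.0889.
u_2 = c_2 − 2.0889·q_1 = (1.7273, -1.4545, 0.2727, 2.9091).
‖u_2‖ = 3.6927, so q_2 = (0.4677, -0.3939, 0.0739, 0.7878).
r_{13} = q_1·c_3 = -3.1334; r_{23} = q_2·c_3 = 2.8557.
u_3 = c_3 + 3.1334·q_1 − 2.8557·q_2 = (-2.4267, -0.6933, -3.1200, 1.3867).
‖u_3‖ = 4.2458, so q_3 = (-0.5715, -0.1633, -0.7348, 0.3266).
Qᵀb = (5.2223, -0.7878, -0.3266).
Back-substitute: x_3 = -0.3266/4.2458 = -0.0769.
x_2 = (-0.7878 − 2.8557·(-0.0769))/3.6927 = -0.1538.
x_1 = (5.2223 − 2.0889·(-0.1538) + 3.1334·(-0.0769))/5.7446 = 0.9231.

x = (0.9231, -0.1538, -0.0769)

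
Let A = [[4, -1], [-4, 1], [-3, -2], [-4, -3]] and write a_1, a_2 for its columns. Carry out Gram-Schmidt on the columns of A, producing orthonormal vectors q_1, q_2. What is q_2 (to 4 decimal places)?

q_2 = (-0.4676, 0.4676, -0.4049, -0.6315)

q_1 = a_1/‖a_1‖ = (4, -4, -3, -4)/7.5498 = (0.5298, -0.5298, -0.3974, -0.5298).
r_{12} = q_1·a_2 = 1.3245.
u_2 = a_2 − 1.3245·q_1 = (-1.7018, 1.7018, -1.4737, -2.2982).
‖u_2‖ = 3.6395, so q_2 = (-0.4676, 0.4676, -0.4049, -0.6315).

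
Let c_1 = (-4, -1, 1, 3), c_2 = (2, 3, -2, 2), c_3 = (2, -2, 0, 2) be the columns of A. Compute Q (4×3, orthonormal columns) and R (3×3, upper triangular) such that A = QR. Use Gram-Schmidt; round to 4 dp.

Q = [[-0.7698, 0.2199, 0.5532], [-0.1925, 0.6257, -0.6656], [0.1925, -0.3974, 0.0528], [0.5774, 0.6342, 0.4981]], R = [[5.1962, -1.3472, 0.0000], [0.0000, 4.3801, 0.4566], [0.0000, 0.0000, 3.4339]]

c_1 = (-4, -1, 1, 3); ‖c_1‖ = 5.1962, so e_1 = (-0.7698, -0.1925, 0.1925, 0.5774).
e_1·c_2 = (-0.7698)·2 + (-0.1925)·3 + 0.1925·(-2) + 0.5774·2 = -1.3472.
u_2 = c_2 + 1.3472·e_1 = (0.9630, 2.7407, -1.7407, 2.7778).
‖u_2‖ = 4.3801, so e_2 = (0.2199, 0.6257, -0.3974, 0.6342).
e_1·c_3 = (-0.7698)·2 + (-0.1925)·(-2) + 0.1925·0 + 0.5774·2 = 0.0000; e_2·c_3 = 0.2199·2 + 0.6257·(-2) + (-0.3974)·0 + 0.6342·2 = 0.4566.
u_3 = c_3 + 0.0000·e_1 − 0.4566·e_2 = (1.8996, -2.2857, 0.1815, 1.7104).
‖u_3‖ = 3.4339, so e_3 = (0.5532, -0.6656, 0.0528, 0.4981).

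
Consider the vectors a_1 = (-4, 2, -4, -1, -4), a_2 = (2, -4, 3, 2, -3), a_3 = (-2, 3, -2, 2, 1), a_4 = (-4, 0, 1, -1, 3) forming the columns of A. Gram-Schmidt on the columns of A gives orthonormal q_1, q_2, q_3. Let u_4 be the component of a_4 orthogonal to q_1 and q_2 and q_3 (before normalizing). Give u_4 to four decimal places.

u_4 = (-3.6493, -1.4782, 1.7911, -0.2291, 1.1764)

a_1 = (-4, 2, -4, -1, -4); ‖a_1‖ = 7.2801, so q_1 = (-0.5494, 0.2747, -0.5494, -0.1374, -0.5494).
q_1·a_2 = (-0.5494)·2 + 0.2747·(-4) + (-0.5494)·3 + (-0.1374)·2 + (-0.5494)·(-3) = -2.4725.
u_2 = a_2 + 2.4725·q_1 = (0.6415, -3.3208, 1.6415, 1.6604, -4.3585).
‖u_2‖ = 5.9906, so q_2 = (0.1071, -0.5543, 0.2740, 0.2772, -0.7276).
q_1·a_3 = (-0.5494)·(-2) + 0.2747·3 + (-0.5494)·(-2) + (-0.1374)·2 + (-0.5494)·1 = 2.1978; q_2·a_3 = 0.1071·(-2) + (-0.5543)·3 + 0.2740·(-2) + 0.2772·2 + (-0.7276)·1 = -2.5984.
u_3 = a_3 − 2.1978·q_1 + 2.5984·q_2 = (-0.5142, 0.9558, -0.0804, 3.0221, 0.3170).
‖u_3‖ = 3.2277, so q_3 = (-0.1593, 0.2961, -0.0249, 0.9363, 0.0982).
q_1·a_4 = (-0.5494)·(-4) + 0.2747·0 + (-0.5494)·1 + (-0.1374)·(-1) + (-0.5494)·3 = 0.1374; q_2·a_4 = 0.1071·(-4) + (-0.5543)·0 + 0.2740·1 + 0.2772·(-1) + (-0.7276)·3 = -2.6142; q_3·a_4 = (-0.1593)·(-4) + 0.2961·0 + (-0.0249)·1 + 0.9363·(-1) + 0.0982·3 = -0.0293.
u_4 = a_4 − 0.1374·q_1 + 2.6142·q_2 + 0.0293·q_3 = (-3.6493, -1.4782, 1.7911, -0.2291, 1.1764).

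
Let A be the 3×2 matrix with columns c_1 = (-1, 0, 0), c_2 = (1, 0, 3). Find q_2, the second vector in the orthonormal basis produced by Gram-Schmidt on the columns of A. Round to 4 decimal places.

q_2 = (0.0000, 0.0000, 1.0000)

c_1 = (-1, 0, 0); ‖c_1‖ = 1.0000, so q_1 = (-1.0000, 0.0000, 0.0000).
q_1·c_2 = (-1.0000)·1 + 0.0000·0 + 0.0000·3 = -1.0000.
u_2 = c_2 + 1.0000·q_1 = (0.0000, 0.0000, 3.0000).
‖u_2‖ = 3.0000, so q_2 = (0.0000, 0.0000, 1.0000).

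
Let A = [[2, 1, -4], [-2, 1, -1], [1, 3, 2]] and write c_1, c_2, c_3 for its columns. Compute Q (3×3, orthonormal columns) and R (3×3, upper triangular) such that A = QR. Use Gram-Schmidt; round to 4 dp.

c_1 = (2, -2, 1); ‖c_1‖ = 3.0000, so q_1 = (0.6667, -0.6667, 0.3333).
q_1·c_2 = 0.6667·1 + (-0.6667)·1 + 0.3333·3 = 1.0000.
u_2 = c_2 − 1.0000·q_1 = (0.3333, 1.6667, 2.6667).
‖u_2‖ = 3.1623, so q_2 = (0.1054, 0.5270, 0.8433).
q_1·c_3 = 0.6667·(-4) + (-0.6667)·(-1) + 0.3333·2 = -1.3333; q_2·c_3 = 0.1054·(-4) + 0.5270·(-1) + 0.8433·2 = 0.7379.
u_3 = c_3 + 1.3333·q_1 − 0.7379·q_2 = (-3.1889, -2.2778, 1.8222).
‖u_3‖ = 4.3218, so q_3 = (-0.7379, -0.5270, 0.4216).

Q = [[0.6667, 0.1054, -0.7379], [-0.6667, 0.5270, -0.5270], [0.3333, 0.8433, 0.4216]], R = [[3.0000, 1.0000, -1.3333], [0.0000, 3.1623, 0.7379], [0.0000, 0.0000, 4.3218]]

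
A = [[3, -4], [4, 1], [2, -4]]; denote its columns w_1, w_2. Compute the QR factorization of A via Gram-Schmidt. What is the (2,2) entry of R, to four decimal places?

q_1 = w_1/‖w_1‖ = (3, 4, 2)/5.3852 = (0.5571, 0.7428, 0.3714).
r_{12} = q_1·w_2 = -2.9711.
u_2 = w_2 + 2.9711·q_1 = (-2.3448, 3.2069, -2.8966).
r_{22} = ‖u_2‖ = 4.9165.

r_{22} = 4.9165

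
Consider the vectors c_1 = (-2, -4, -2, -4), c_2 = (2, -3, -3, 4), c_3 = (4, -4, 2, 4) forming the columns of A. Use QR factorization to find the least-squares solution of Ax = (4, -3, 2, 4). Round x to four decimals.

x = (-0.1320, -0.0021, 0.8938)

c_1 = (-2, -4, -2, -4); ‖c_1‖ = 6.3246, so q_1 = (-0.3162, -0.6325, -0.3162, -0.6325).
q_1·c_2 = (-0.3162)·2 + (-0.6325)·(-3) + (-0.3162)·(-3) + (-0.6325)·4 = -0.3162.
u_2 = c_2 + 0.3162·q_1 = (1.9000, -3.2000, -3.1000, 3.8000).
‖u_2‖ = 6.1563, so q_2 = (0.3086, -0.5198, -0.5035, 0.6173).
q_1·c_3 = (-0.3162)·4 + (-0.6325)·(-4) + (-0.3162)·2 + (-0.6325)·4 = -1.8974; q_2·c_3 = 0.3086·4 + (-0.5198)·(-4) + (-0.5035)·2 + 0.6173·4 = 4.7756.
u_3 = c_3 + 1.8974·q_1 − 4.7756·q_2 = (1.9261, -2.7177, 3.8047, -0.1478).
‖u_3‖ = 5.0590, so q_3 = (0.3807, -0.5372, 0.7521, -0.0292).
Qᵀb = (-2.5298, 4.2558, 4.5218).
Back-substitute: x_3 = 4.5218/5.0590 = 0.8938.
x_2 = (4.2558 − 4.7756·0.8938)/6.1563 = -0.0021.
x_1 = (-2.5298 + 0.3162·(-0.0021) + 1.8974·0.8938)/6.3246 = -0.1320.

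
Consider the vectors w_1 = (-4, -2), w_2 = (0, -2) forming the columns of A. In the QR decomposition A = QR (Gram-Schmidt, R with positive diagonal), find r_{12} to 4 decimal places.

r_{12} = 0.8944

w_1 = (-4, -2); ‖w_1‖ = 4.4721, so e_1 = (-0.8944, -0.4472).
r_{12} = e_1·w_2 = 0.8944.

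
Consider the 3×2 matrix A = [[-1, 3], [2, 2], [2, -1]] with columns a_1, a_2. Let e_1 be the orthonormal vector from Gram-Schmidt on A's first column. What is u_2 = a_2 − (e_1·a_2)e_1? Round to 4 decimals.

u_2 = (2.8889, 2.2222, -0.7778)

a_1 = (-1, 2, 2); ‖a_1‖ = 3.0000, so e_1 = (-0.3333, 0.6667, 0.6667).
e_1·a_2 = (-0.3333)·3 + 0.6667·2 + 0.6667·(-1) = -0.3333.
u_2 = a_2 + 0.3333·e_1 = (2.8889, 2.2222, -0.7778).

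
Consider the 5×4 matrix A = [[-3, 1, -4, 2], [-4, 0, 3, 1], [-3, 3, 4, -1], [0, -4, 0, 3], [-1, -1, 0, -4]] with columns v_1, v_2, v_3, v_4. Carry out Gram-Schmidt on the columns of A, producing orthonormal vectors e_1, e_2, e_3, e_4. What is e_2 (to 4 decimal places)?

v_1 = (-3, -4, -3, 0, -1); ‖v_1‖ = 5.9161, so e_1 = (-0.5071, -0.6761, -0.5071, 0.0000, -0.1690).
e_1·v_2 = (-0.5071)·1 + (-0.6761)·0 + (-0.5071)·3 + 0.0000·(-4) + (-0.1690)·(-1) = -1.8593.
u_2 = v_2 + 1.8593·e_1 = (0.0571, -1.2571, 2.0571, -4.0000, -1.3143).
‖u_2‖ = 4.8521, so e_2 = (0.0118, -0.2591, 0.4240, -0.8244, -0.2709).

e_2 = (0.0118, -0.2591, 0.4240, -0.8244, -0.2709)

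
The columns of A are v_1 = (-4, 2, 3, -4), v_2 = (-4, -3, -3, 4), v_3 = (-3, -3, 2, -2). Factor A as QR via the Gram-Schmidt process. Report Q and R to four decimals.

e_1 = v_1/‖v_1‖ = (-4, 2, 3, -4)/6.7082 = (-0.5963, 0.2981, 0.4472, -0.5963).
r_{12} = e_1·v_2 = -2.2361.
u_2 = v_2 + 2.2361·e_1 = (-5.3333, -2.3333, -2.0000, 2.6667).
‖u_2‖ = 6.7082, so e_2 = (-0.7950, -0.3478, -0.2981, 0.3975).
r_{13} = e_1·v_3 = 2.9814; r_{23} = e_2·v_3 = 2.0373.
u_3 = v_3 − 2.9814·e_1 − 2.0373·e_2 = (0.3975, -3.1802, 1.2741, -1.0321).
‖u_3‖ = 3.6001, so e_3 = (0.1104, -0.8834, 0.3539, -0.2867).

Q = [[-0.5963, -0.7950, 0.1104], [0.2981, -0.3478, -0.8834], [0.4472, -0.2981, 0.3539], [-0.5963, 0.3975, -0.2867]], R = [[6.7082, -2.2361, 2.9814], [0.0000, 6.7082, 2.0373], [0.0000, 0.0000, 3.6001]]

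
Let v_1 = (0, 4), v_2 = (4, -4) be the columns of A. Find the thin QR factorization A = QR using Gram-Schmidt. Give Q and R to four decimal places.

Q = [[0.0000, 1.0000], [1.0000, 0.0000]], R = [[4.0000, -4.0000], [0.0000, 4.0000]]

q_1 = v_1/‖v_1‖ = (0, 4)/4.0000 = (0.0000, 1.0000).
r_{12} = q_1·v_2 = -4.0000.
u_2 = v_2 + 4.0000·q_1 = (4.0000, 0.0000).
‖u_2‖ = 4.0000, so q_2 = (1.0000, 0.0000).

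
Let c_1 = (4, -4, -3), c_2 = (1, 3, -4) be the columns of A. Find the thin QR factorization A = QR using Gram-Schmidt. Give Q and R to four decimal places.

c_1 = (4, -4, -3); ‖c_1‖ = 6.4031, so e_1 = (0.6247, -0.6247, -0.4685).
e_1·c_2 = 0.6247·1 + (-0.6247)·3 + (-0.4685)·(-4) = 0.6247.
u_2 = c_2 − 0.6247·e_1 = (0.6098, 3.3902, -3.7073).
‖u_2‖ = 5.0606, so e_2 = (0.1205, 0.6699, -0.7326).

Q = [[0.6247, 0.1205], [-0.6247, 0.6699], [-0.4685, -0.7326]], R = [[6.4031, 0.6247], [0.0000, 5.0606]]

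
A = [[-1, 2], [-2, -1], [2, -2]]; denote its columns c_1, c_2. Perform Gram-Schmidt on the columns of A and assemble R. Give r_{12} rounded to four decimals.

c_1 = (-1, -2, 2); ‖c_1‖ = 3.0000, so e_1 = (-0.3333, -0.6667, 0.6667).
r_{12} = e_1·c_2 = -1.3333.

r_{12} = -1.3333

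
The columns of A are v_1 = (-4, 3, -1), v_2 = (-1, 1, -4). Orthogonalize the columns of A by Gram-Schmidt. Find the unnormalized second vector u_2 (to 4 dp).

u_2 = (0.6923, -0.2692, -3.5769)

q_1 = v_1/‖v_1‖ = (-4, 3, -1)/5.0990 = (-0.7845, 0.5883, -0.1961).
r_{12} = q_1·v_2 = 2.1573.
u_2 = v_2 − 2.1573·q_1 = (0.6923, -0.2692, -3.5769).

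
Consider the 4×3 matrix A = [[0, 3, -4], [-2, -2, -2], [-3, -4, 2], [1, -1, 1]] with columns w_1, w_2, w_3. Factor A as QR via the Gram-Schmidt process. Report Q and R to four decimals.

q_1 = w_1/‖w_1‖ = (0, -2, -3, 1)/3.7417 = (0.0000, -0.5345, -0.8018, 0.2673).
r_{12} = q_1·w_2 = 4.0089.
u_2 = w_2 − 4.0089·q_1 = (3.0000, 0.1429, -0.7857, -2.0714).
‖u_2‖ = 3.7321, so q_2 = (0.8038, 0.0383, -0.2105, -0.5550).
r_{13} = q_1·w_3 = -0.2673; r_{23} = q_2·w_3 = -4.2680.
u_3 = w_3 + 0.2673·q_1 + 4.2680·q_2 = (-0.5692, -1.9795, 0.8872, -1.2974).
‖u_3‖ = 2.5909, so q_3 = (-0.2197, -0.7640, 0.3424, -0.5008).

Q = [[0.0000, 0.8038, -0.2197], [-0.5345, 0.0383, -0.7640], [-0.8018, -0.2105, 0.3424], [0.2673, -0.5550, -0.5008]], R = [[3.7417, 4.0089, -0.2673], [0.0000, 3.7321, -4.2680], [0.0000, 0.0000, 2.5909]]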